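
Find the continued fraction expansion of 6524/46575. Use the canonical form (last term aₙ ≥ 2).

6524 = 0*46575 + 6524
46575 = 7*6524 + 907
6524 = 7*907 + 175
907 = 5*175 + 32
175 = 5*32 + 15
32 = 2*15 + 2
15 = 7*2 + 1
2 = 2*1 + 0  (stop)
So 6524/46575 = [0; 7, 7, 5, 5, 2, 7, 2].

[0; 7, 7, 5, 5, 2, 7, 2]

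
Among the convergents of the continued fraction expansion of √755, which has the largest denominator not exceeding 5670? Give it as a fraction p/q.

132935/4838

√755 = [27; 2, 10, 2, 54, …] (period length 4).
Convergents:
  p_0/q_0 = 27/1
  p_1/q_1 = 55/2
  p_2/q_2 = 577/21
  p_3/q_3 = 1209/44
  p_4/q_4 = 65863/2397
  p_5/q_5 = 132935/4838
  p_6/q_6 = 1395213/50777
q_5 = 4838 ≤ 5670 < 50777 = q_6, so the answer is 132935/4838.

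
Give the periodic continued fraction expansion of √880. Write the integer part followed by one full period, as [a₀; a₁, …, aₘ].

a₀ = ⌊√880⌋ = 29.
With m₀=0, d₀=1 and mₖ₊₁ = dₖaₖ − mₖ, dₖ₊₁ = (n − mₖ₊₁²)/dₖ, aₖ₊₁ = ⌊(a₀+mₖ₊₁)/dₖ₊₁⌋:
  k=1: m=29, d=39, a=1
  k=2: m=10, d=20, a=1
  k=3: m=10, d=39, a=1
  k=4: m=29, d=1, a=58
d=1 and a=2a₀=58 at k=4, so the next step gives (m, d) = (29, 39) again — its k=1 value — and the period has length 4.

[29; 1, 1, 1, 58]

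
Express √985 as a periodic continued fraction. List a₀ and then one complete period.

[31; 2, 1, 1, 2, 62]

a₀ = ⌊√985⌋ = 31.
With m₀=0, d₀=1 and mₖ₊₁ = dₖaₖ − mₖ, dₖ₊₁ = (n − mₖ₊₁²)/dₖ, aₖ₊₁ = ⌊(a₀+mₖ₊₁)/dₖ₊₁⌋:
  k=1: m=31, d=24, a=2
  k=2: m=17, d=29, a=1
  k=3: m=12, d=29, a=1
  k=4: m=17, d=24, a=2
  k=5: m=31, d=1, a=62
d=1 and a=2a₀=62 at k=5, so the next step gives (m, d) = (31, 24) again — its k=1 value — and the period has length 5.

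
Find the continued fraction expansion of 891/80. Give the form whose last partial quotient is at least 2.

891 = 11*80 + 11
80 = 7*11 + 3
11 = 3*3 + 2
3 = 1*2 + 1
2 = 2*1 + 0  (stop)
So 891/80 = [11; 7, 3, 1, 2].

[11; 7, 3, 1, 2]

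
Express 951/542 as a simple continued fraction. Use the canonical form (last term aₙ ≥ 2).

951 = 1*542 + 409
542 = 1*409 + 133
409 = 3*133 + 10
133 = 13*10 + 3
10 = 3*3 + 1
3 = 3*1 + 0  (stop)
So 951/542 = [1; 1, 3, 13, 3, 3].

[1; 1, 3, 13, 3, 3]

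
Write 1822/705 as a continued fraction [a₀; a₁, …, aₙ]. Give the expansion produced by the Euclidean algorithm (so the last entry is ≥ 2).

1822 = 2*705 + 412
705 = 1*412 + 293
412 = 1*293 + 119
293 = 2*119 + 55
119 = 2*55 + 9
55 = 6*9 + 1
9 = 9*1 + 0  (stop)
So 1822/705 = [2; 1, 1, 2, 2, 6, 9].

[2; 1, 1, 2, 2, 6, 9]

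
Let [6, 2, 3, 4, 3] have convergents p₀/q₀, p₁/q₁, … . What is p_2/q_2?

45/7

Using pₖ = aₖpₖ₋₁ + pₖ₋₂, qₖ = aₖqₖ₋₁ + qₖ₋₂ (with p₋₁=1, p₋₂=0, q₋₁=0, q₋₂=1):
  k=0: a=6, p=6, q=1
  k=1: a=2, p=13, q=2
  k=2: a=3, p=45, q=7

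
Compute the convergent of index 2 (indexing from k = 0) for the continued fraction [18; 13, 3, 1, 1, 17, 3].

723/40

Using pₖ = aₖpₖ₋₁ + pₖ₋₂, qₖ = aₖqₖ₋₁ + qₖ₋₂ (with p₋₁=1, p₋₂=0, q₋₁=0, q₋₂=1):
  k=0: a=18, p=18, q=1
  k=1: a=13, p=235, q=13
  k=2: a=3, p=723, q=40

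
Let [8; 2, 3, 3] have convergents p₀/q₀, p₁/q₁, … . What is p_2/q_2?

Using pₖ = aₖpₖ₋₁ + pₖ₋₂, qₖ = aₖqₖ₋₁ + qₖ₋₂ (with p₋₁=1, p₋₂=0, q₋₁=0, q₋₂=1):
  k=0: a=8, p=8, q=1
  k=1: a=2, p=17, q=2
  k=2: a=3, p=59, q=7

59/7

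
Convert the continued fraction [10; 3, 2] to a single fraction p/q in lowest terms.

Using pₖ = aₖpₖ₋₁ + pₖ₋₂ and qₖ = aₖqₖ₋₁ + qₖ₋₂:
  k=0: a=10, p=10, q=1
  k=1: a=3, p=31, q=3
  k=2: a=2, p=72, q=7

72/7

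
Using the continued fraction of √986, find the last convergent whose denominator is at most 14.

157/5

√986 = [31; 2, 2, 62, …] (period length 3).
Convergents:
  p_0/q_0 = 31/1
  p_1/q_1 = 63/2
  p_2/q_2 = 157/5
  p_3/q_3 = 9797/312
q_2 = 5 ≤ 14 < 312 = q_3, so the answer is 157/5.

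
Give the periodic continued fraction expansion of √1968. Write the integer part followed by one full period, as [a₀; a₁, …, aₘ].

[44; 2, 1, 3, 5, 3, 1, 2, 88]

a₀ = ⌊√1968⌋ = 44.
With m₀=0, d₀=1 and mₖ₊₁ = dₖaₖ − mₖ, dₖ₊₁ = (n − mₖ₊₁²)/dₖ, aₖ₊₁ = ⌊(a₀+mₖ₊₁)/dₖ₊₁⌋:
  k=1: m=44, d=32, a=2
  k=2: m=20, d=49, a=1
  k=3: m=29, d=23, a=3
  k=4: m=40, d=16, a=5
  k=5: m=40, d=23, a=3
  k=6: m=29, d=49, a=1
  k=7: m=20, d=32, a=2
  k=8: m=44, d=1, a=88
d=1 and a=2a₀=88 at k=8, so the next step gives (m, d) = (44, 32) again — its k=1 value — and the period has length 8.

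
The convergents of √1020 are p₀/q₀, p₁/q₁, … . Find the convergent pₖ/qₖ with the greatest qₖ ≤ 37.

511/16

√1020 = [31; 1, 14, 1, 62, …] (period length 4).
Convergents:
  p_0/q_0 = 31/1
  p_1/q_1 = 32/1
  p_2/q_2 = 479/15
  p_3/q_3 = 511/16
  p_4/q_4 = 32161/1007
q_3 = 16 ≤ 37 < 1007 = q_4, so the answer is 511/16.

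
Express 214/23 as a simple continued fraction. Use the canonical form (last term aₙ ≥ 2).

214 = 9*23 + 7
23 = 3*7 + 2
7 = 3*2 + 1
2 = 2*1 + 0  (stop)
So 214/23 = [9; 3, 3, 2].

[9; 3, 3, 2]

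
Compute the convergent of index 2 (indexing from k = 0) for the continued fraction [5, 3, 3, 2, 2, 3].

53/10

Using pₖ = aₖpₖ₋₁ + pₖ₋₂, qₖ = aₖqₖ₋₁ + qₖ₋₂ (with p₋₁=1, p₋₂=0, q₋₁=0, q₋₂=1):
  k=0: a=5, p=5, q=1
  k=1: a=3, p=16, q=3
  k=2: a=3, p=53, q=10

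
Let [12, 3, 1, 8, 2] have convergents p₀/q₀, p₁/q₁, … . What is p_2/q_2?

49/4

Using pₖ = aₖpₖ₋₁ + pₖ₋₂, qₖ = aₖqₖ₋₁ + qₖ₋₂ (with p₋₁=1, p₋₂=0, q₋₁=0, q₋₂=1):
  k=0: a=12, p=12, q=1
  k=1: a=3, p=37, q=3
  k=2: a=1, p=49, q=4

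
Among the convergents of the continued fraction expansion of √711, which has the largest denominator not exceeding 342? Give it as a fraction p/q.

√711 = [26; 1, 1, 1, 52, …] (period length 4).
Convergents:
  p_0/q_0 = 26/1
  p_1/q_1 = 27/1
  p_2/q_2 = 53/2
  p_3/q_3 = 80/3
  p_4/q_4 = 4213/158
  p_5/q_5 = 4293/161
  p_6/q_6 = 8506/319
  p_7/q_7 = 12799/480
q_6 = 319 ≤ 342 < 480 = q_7, so the answer is 8506/319.

8506/319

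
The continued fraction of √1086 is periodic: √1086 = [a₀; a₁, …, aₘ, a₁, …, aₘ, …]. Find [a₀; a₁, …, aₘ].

[32; 1, 20, 1, 64]

a₀ = ⌊√1086⌋ = 32.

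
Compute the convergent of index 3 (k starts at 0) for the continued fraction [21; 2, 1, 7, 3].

491/23

Using pₖ = aₖpₖ₋₁ + pₖ₋₂, qₖ = aₖqₖ₋₁ + qₖ₋₂ (with p₋₁=1, p₋₂=0, q₋₁=0, q₋₂=1):
  k=0: a=21, p=21, q=1
  k=1: a=2, p=43, q=2
  k=2: a=1, p=64, q=3
  k=3: a=7, p=491, q=23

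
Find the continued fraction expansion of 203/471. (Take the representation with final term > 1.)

203 = 0×471 + 203
471 = 2×203 + 65
203 = 3×65 + 8
65 = 8×8 + 1
8 = 8×1 + 0  (stop)
So 203/471 = [0; 2, 3, 8, 8].

[0; 2, 3, 8, 8]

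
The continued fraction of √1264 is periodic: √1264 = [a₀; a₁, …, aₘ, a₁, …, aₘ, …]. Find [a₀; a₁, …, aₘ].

a₀ = ⌊√1264⌋ = 35.
With m₀=0, d₀=1 and mₖ₊₁ = dₖaₖ − mₖ, dₖ₊₁ = (n − mₖ₊₁²)/dₖ, aₖ₊₁ = ⌊(a₀+mₖ₊₁)/dₖ₊₁⌋:
  k=1: m=35, d=39, a=1
  k=2: m=4, d=32, a=1
  k=3: m=28, d=15, a=4
  k=4: m=32, d=16, a=4
  k=5: m=32, d=15, a=4
  k=6: m=28, d=32, a=1
  k=7: m=4, d=39, a=1
  k=8: m=35, d=1, a=70
d=1 and a=2a₀=70 at k=8, so the next step gives (m, d) = (35, 39) again — its k=1 value — and the period has length 8.

[35; 1, 1, 4, 4, 4, 1, 1, 70]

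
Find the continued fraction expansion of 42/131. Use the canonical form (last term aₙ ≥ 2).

[0; 3, 8, 2, 2]

42 = 0·131 + 42
131 = 3·42 + 5
42 = 8·5 + 2
5 = 2·2 + 1
2 = 2·1 + 0  (stop)
So 42/131 = [0; 3, 8, 2, 2].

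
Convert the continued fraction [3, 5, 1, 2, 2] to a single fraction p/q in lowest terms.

127/40

Using pₖ = aₖpₖ₋₁ + pₖ₋₂ and qₖ = aₖqₖ₋₁ + qₖ₋₂:
  k=0: a=3, p=3, q=1
  k=1: a=5, p=16, q=5
  k=2: a=1, p=19, q=6
  k=3: a=2, p=54, q=17
  k=4: a=2, p=127, q=40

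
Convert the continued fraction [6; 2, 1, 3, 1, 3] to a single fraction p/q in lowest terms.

Using pₖ = aₖpₖ₋₁ + pₖ₋₂ and qₖ = aₖqₖ₋₁ + qₖ₋₂:
  k=0: a=6, p=6, q=1
  k=1: a=2, p=13, q=2
  k=2: a=1, p=19, q=3
  k=3: a=3, p=70, q=11
  k=4: a=1, p=89, q=14
  k=5: a=3, p=337, q=53

337/53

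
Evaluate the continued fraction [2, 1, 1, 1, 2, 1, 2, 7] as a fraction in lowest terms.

Using pₖ = aₖpₖ₋₁ + pₖ₋₂ and qₖ = aₖqₖ₋₁ + qₖ₋₂:
  k=0: a=2, p=2, q=1
  k=1: a=1, p=3, q=1
  k=2: a=1, p=5, q=2
  k=3: a=1, p=8, q=3
  k=4: a=2, p=21, q=8
  k=5: a=1, p=29, q=11
  k=6: a=2, p=79, q=30
  k=7: a=7, p=582, q=221

582/221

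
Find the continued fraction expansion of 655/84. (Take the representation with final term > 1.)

655 = 7·84 + 67
84 = 1·67 + 17
67 = 3·17 + 16
17 = 1·16 + 1
16 = 16·1 + 0  (stop)
So 655/84 = [7; 1, 3, 1, 16].

[7; 1, 3, 1, 16]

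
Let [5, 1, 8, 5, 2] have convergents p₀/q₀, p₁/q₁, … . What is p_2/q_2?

53/9

Using pₖ = aₖpₖ₋₁ + pₖ₋₂, qₖ = aₖqₖ₋₁ + qₖ₋₂ (with p₋₁=1, p₋₂=0, q₋₁=0, q₋₂=1):
  k=0: a=5, p=5, q=1
  k=1: a=1, p=6, q=1
  k=2: a=8, p=53, q=9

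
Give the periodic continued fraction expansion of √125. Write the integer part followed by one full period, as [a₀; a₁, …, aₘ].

[11; 5, 1, 1, 5, 22]

a₀ = ⌊√125⌋ = 11.
With m₀=0, d₀=1 and mₖ₊₁ = dₖaₖ − mₖ, dₖ₊₁ = (n − mₖ₊₁²)/dₖ, aₖ₊₁ = ⌊(a₀+mₖ₊₁)/dₖ₊₁⌋:
  k=1: m=11, d=4, a=5
  k=2: m=9, d=11, a=1
  k=3: m=2, d=11, a=1
  k=4: m=9, d=4, a=5
  k=5: m=11, d=1, a=22
d=1 and a=2a₀=22 at k=5, so the next step gives (m, d) = (11, 4) again — its k=1 value — and the period has length 5.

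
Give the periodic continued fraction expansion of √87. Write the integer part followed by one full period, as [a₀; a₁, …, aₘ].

a₀ = ⌊√87⌋ = 9.
With m₀=0, d₀=1 and mₖ₊₁ = dₖaₖ − mₖ, dₖ₊₁ = (n − mₖ₊₁²)/dₖ, aₖ₊₁ = ⌊(a₀+mₖ₊₁)/dₖ₊₁⌋:
  k=1: m=9, d=6, a=3
  k=2: m=9, d=1, a=18
d=1 and a=2a₀=18 at k=2, so the next step gives (m, d) = (9, 6) again — its k=1 value — and the period has length 2.

[9; 3, 18]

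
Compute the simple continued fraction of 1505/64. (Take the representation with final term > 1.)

1505 = 23·64 + 33
64 = 1·33 + 31
33 = 1·31 + 2
31 = 15·2 + 1
2 = 2·1 + 0  (stop)
So 1505/64 = [23; 1, 1, 15, 2].

[23; 1, 1, 15, 2]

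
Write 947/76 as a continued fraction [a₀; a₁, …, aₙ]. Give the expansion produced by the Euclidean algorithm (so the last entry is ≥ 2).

947 = 12×76 + 35
76 = 2×35 + 6
35 = 5×6 + 5
6 = 1×5 + 1
5 = 5×1 + 0  (stop)
So 947/76 = [12; 2, 5, 1, 5].

[12; 2, 5, 1, 5]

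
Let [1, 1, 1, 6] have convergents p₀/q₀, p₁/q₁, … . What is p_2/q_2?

3/2

Using pₖ = aₖpₖ₋₁ + pₖ₋₂, qₖ = aₖqₖ₋₁ + qₖ₋₂ (with p₋₁=1, p₋₂=0, q₋₁=0, q₋₂=1):
  k=0: a=1, p=1, q=1
  k=1: a=1, p=2, q=1
  k=2: a=1, p=3, q=2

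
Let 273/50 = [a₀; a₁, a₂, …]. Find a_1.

2

273 = 5·50 + 23   →  a_0 = 5
50 = 2·23 + 4   →  a_1 = 2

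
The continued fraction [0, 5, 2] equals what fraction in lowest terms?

Using pₖ = aₖpₖ₋₁ + pₖ₋₂ and qₖ = aₖqₖ₋₁ + qₖ₋₂:
  k=0: a=0, p=0, q=1
  k=1: a=5, p=1, q=5
  k=2: a=2, p=2, q=11

2/11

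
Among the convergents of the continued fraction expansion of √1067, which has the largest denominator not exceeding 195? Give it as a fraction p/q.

√1067 = [32; 1, 1, 1, 64, …] (period length 4).
Convergents:
  p_0/q_0 = 32/1
  p_1/q_1 = 33/1
  p_2/q_2 = 65/2
  p_3/q_3 = 98/3
  p_4/q_4 = 6337/194
  p_5/q_5 = 6435/197
q_4 = 194 ≤ 195 < 197 = q_5, so the answer is 6337/194.

6337/194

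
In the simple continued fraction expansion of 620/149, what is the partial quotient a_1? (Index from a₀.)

620 = 4·149 + 24   →  a_0 = 4
149 = 6·24 + 5   →  a_1 = 6

6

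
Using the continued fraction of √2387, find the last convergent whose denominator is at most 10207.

233927/4788

√2387 = [48; 1, 5, 1, 96, …] (period length 4).
Convergents:
  p_0/q_0 = 48/1
  p_1/q_1 = 49/1
  p_2/q_2 = 293/6
  p_3/q_3 = 342/7
  p_4/q_4 = 33125/678
  p_5/q_5 = 33467/685
  p_6/q_6 = 200460/4103
  p_7/q_7 = 233927/4788
  p_8/q_8 = 22657452/463751
q_7 = 4788 ≤ 10207 < 463751 = q_8, so the answer is 233927/4788.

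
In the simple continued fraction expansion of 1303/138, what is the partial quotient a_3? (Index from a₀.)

1303 = 9·138 + 61   →  a_0 = 9
138 = 2·61 + 16   →  a_1 = 2
61 = 3·16 + 13   →  a_2 = 3
16 = 1·13 + 3   →  a_3 = 1

1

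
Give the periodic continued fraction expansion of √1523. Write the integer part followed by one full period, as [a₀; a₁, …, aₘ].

a₀ = ⌊√1523⌋ = 39.

[39; 39, 78]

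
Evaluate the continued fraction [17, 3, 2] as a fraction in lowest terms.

121/7

Using pₖ = aₖpₖ₋₁ + pₖ₋₂ and qₖ = aₖqₖ₋₁ + qₖ₋₂:
  k=0: a=17, p=17, q=1
  k=1: a=3, p=52, q=3
  k=2: a=2, p=121, q=7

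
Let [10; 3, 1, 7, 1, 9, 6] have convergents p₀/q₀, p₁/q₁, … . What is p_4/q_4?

359/35

Using pₖ = aₖpₖ₋₁ + pₖ₋₂, qₖ = aₖqₖ₋₁ + qₖ₋₂ (with p₋₁=1, p₋₂=0, q₋₁=0, q₋₂=1):
  k=0: a=10, p=10, q=1
  k=1: a=3, p=31, q=3
  k=2: a=1, p=41, q=4
  k=3: a=7, p=318, q=31
  k=4: a=1, p=359, q=35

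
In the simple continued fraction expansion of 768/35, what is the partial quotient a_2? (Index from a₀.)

768 = 21·35 + 33   →  a_0 = 21
35 = 1·33 + 2   →  a_1 = 1
33 = 16·2 + 1   →  a_2 = 16

16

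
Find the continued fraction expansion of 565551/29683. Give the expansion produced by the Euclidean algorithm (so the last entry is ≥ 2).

565551 = 19·29683 + 1574
29683 = 18·1574 + 1351
1574 = 1·1351 + 223
1351 = 6·223 + 13
223 = 17·13 + 2
13 = 6·2 + 1
2 = 2·1 + 0  (stop)
So 565551/29683 = [19; 18, 1, 6, 17, 6, 2].

[19; 18, 1, 6, 17, 6, 2]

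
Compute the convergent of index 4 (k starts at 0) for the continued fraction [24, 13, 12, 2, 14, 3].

Using pₖ = aₖpₖ₋₁ + pₖ₋₂, qₖ = aₖqₖ₋₁ + qₖ₋₂ (with p₋₁=1, p₋₂=0, q₋₁=0, q₋₂=1):
  k=0: a=24, p=24, q=1
  k=1: a=13, p=313, q=13
  k=2: a=12, p=3780, q=157
  k=3: a=2, p=7873, q=327
  k=4: a=14, p=114002, q=4735

114002/4735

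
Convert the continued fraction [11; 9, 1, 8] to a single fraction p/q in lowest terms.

Fold from the inside: start with 8/1.
  1 + 1/8 = 9/8
  9 + 8/9 = 89/9
  11 + 9/89 = 988/89

988/89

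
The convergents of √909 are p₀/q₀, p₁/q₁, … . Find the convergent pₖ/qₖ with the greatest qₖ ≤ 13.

√909 = [30; 6, 1, 2, 6, 2, 1, 6, 60, …] (period length 8).
Convergents:
  p_0/q_0 = 30/1
  p_1/q_1 = 181/6
  p_2/q_2 = 211/7
  p_3/q_3 = 603/20
q_2 = 7 ≤ 13 < 20 = q_3, so the answer is 211/7.

211/7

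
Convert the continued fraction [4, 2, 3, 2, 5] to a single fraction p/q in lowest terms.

386/87

Using pₖ = aₖpₖ₋₁ + pₖ₋₂ and qₖ = aₖqₖ₋₁ + qₖ₋₂:
  k=0: a=4, p=4, q=1
  k=1: a=2, p=9, q=2
  k=2: a=3, p=31, q=7
  k=3: a=2, p=71, q=16
  k=4: a=5, p=386, q=87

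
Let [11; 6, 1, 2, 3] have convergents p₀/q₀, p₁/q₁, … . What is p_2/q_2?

78/7

Using pₖ = aₖpₖ₋₁ + pₖ₋₂, qₖ = aₖqₖ₋₁ + qₖ₋₂ (with p₋₁=1, p₋₂=0, q₋₁=0, q₋₂=1):
  k=0: a=11, p=11, q=1
  k=1: a=6, p=67, q=6
  k=2: a=1, p=78, q=7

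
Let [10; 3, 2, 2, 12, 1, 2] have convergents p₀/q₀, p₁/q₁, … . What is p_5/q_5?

Using pₖ = aₖpₖ₋₁ + pₖ₋₂, qₖ = aₖqₖ₋₁ + qₖ₋₂ (with p₋₁=1, p₋₂=0, q₋₁=0, q₋₂=1):
  k=0: a=10, p=10, q=1
  k=1: a=3, p=31, q=3
  k=2: a=2, p=72, q=7
  k=3: a=2, p=175, q=17
  k=4: a=12, p=2172, q=211
  k=5: a=1, p=2347, q=228

2347/228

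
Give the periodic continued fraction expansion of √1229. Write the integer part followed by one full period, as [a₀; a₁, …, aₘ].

[35; 17, 1, 1, 17, 70]

a₀ = ⌊√1229⌋ = 35.
With m₀=0, d₀=1 and mₖ₊₁ = dₖaₖ − mₖ, dₖ₊₁ = (n − mₖ₊₁²)/dₖ, aₖ₊₁ = ⌊(a₀+mₖ₊₁)/dₖ₊₁⌋:
  k=1: m=35, d=4, a=17
  k=2: m=33, d=35, a=1
  k=3: m=2, d=35, a=1
  k=4: m=33, d=4, a=17
  k=5: m=35, d=1, a=70
d=1 and a=2a₀=70 at k=5, so the next step gives (m, d) = (35, 4) again — its k=1 value — and the period has length 5.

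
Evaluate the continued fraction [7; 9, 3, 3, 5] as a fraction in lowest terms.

3504/493

Fold from the inside: start with 5/1.
  3 + 1/5 = 16/5
  3 + 5/16 = 53/16
  9 + 16/53 = 493/53
  7 + 53/493 = 3504/493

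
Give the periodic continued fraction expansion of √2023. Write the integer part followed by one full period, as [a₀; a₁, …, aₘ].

[44; 1, 43, 1, 88]

a₀ = ⌊√2023⌋ = 44.
With m₀=0, d₀=1 and mₖ₊₁ = dₖaₖ − mₖ, dₖ₊₁ = (n − mₖ₊₁²)/dₖ, aₖ₊₁ = ⌊(a₀+mₖ₊₁)/dₖ₊₁⌋:
  k=1: m=44, d=87, a=1
  k=2: m=43, d=2, a=43
  k=3: m=43, d=87, a=1
  k=4: m=44, d=1, a=88
d=1 and a=2a₀=88 at k=4, so the next step gives (m, d) = (44, 87) again — its k=1 value — and the period has length 4.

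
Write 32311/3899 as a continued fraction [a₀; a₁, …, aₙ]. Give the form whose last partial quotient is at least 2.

[8; 3, 2, 15, 2, 17]

32311 = 8*3899 + 1119
3899 = 3*1119 + 542
1119 = 2*542 + 35
542 = 15*35 + 17
35 = 2*17 + 1
17 = 17*1 + 0  (stop)
So 32311/3899 = [8; 3, 2, 15, 2, 17].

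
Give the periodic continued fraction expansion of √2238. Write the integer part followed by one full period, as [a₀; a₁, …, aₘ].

[47; 3, 3, 1, 30, 1, 3, 3, 94]

a₀ = ⌊√2238⌋ = 47.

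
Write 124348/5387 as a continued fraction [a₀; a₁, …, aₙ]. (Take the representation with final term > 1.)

[23; 12, 19, 2, 3, 3]

124348 = 23·5387 + 447
5387 = 12·447 + 23
447 = 19·23 + 10
23 = 2·10 + 3
10 = 3·3 + 1
3 = 3·1 + 0  (stop)
So 124348/5387 = [23; 12, 19, 2, 3, 3].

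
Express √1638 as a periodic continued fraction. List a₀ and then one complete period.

a₀ = ⌊√1638⌋ = 40.
With m₀=0, d₀=1 and mₖ₊₁ = dₖaₖ − mₖ, dₖ₊₁ = (n − mₖ₊₁²)/dₖ, aₖ₊₁ = ⌊(a₀+mₖ₊₁)/dₖ₊₁⌋:
  k=1: m=40, d=38, a=2
  k=2: m=36, d=9, a=8
  k=3: m=36, d=38, a=2
  k=4: m=40, d=1, a=80
d=1 and a=2a₀=80 at k=4, so the next step gives (m, d) = (40, 38) again — its k=1 value — and the period has length 4.

[40; 2, 8, 2, 80]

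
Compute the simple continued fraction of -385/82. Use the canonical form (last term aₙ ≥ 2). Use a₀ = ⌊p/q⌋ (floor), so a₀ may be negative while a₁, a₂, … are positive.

-385 = -5*82 + 25
82 = 3*25 + 7
25 = 3*7 + 4
7 = 1*4 + 3
4 = 1*3 + 1
3 = 3*1 + 0  (stop)
So -385/82 = [-5; 3, 3, 1, 1, 3].

[-5; 3, 3, 1, 1, 3]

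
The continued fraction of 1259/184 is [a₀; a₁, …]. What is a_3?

1259 = 6·184 + 155   →  a_0 = 6
184 = 1·155 + 29   →  a_1 = 1
155 = 5·29 + 10   →  a_2 = 5
29 = 2·10 + 9   →  a_3 = 2

2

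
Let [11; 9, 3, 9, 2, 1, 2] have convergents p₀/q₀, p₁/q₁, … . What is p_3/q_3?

2899/261

Using pₖ = aₖpₖ₋₁ + pₖ₋₂, qₖ = aₖqₖ₋₁ + qₖ₋₂ (with p₋₁=1, p₋₂=0, q₋₁=0, q₋₂=1):
  k=0: a=11, p=11, q=1
  k=1: a=9, p=100, q=9
  k=2: a=3, p=311, q=28
  k=3: a=9, p=2899, q=261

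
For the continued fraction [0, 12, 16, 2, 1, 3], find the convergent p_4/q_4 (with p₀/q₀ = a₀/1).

49/591

Using pₖ = aₖpₖ₋₁ + pₖ₋₂, qₖ = aₖqₖ₋₁ + qₖ₋₂ (with p₋₁=1, p₋₂=0, q₋₁=0, q₋₂=1):
  k=0: a=0, p=0, q=1
  k=1: a=12, p=1, q=12
  k=2: a=16, p=16, q=193
  k=3: a=2, p=33, q=398
  k=4: a=1, p=49, q=591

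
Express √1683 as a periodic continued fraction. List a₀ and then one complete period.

[41; 41, 82]

a₀ = ⌊√1683⌋ = 41.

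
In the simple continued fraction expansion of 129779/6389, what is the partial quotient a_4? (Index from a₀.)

19

129779 = 20·6389 + 1999   →  a_0 = 20
6389 = 3·1999 + 392   →  a_1 = 3
1999 = 5·392 + 39   →  a_2 = 5
392 = 10·39 + 2   →  a_3 = 10
39 = 19·2 + 1   →  a_4 = 19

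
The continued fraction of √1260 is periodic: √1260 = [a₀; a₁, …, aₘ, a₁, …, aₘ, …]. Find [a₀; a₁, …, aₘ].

[35; 2, 70]

a₀ = ⌊√1260⌋ = 35.
With m₀=0, d₀=1 and mₖ₊₁ = dₖaₖ − mₖ, dₖ₊₁ = (n − mₖ₊₁²)/dₖ, aₖ₊₁ = ⌊(a₀+mₖ₊₁)/dₖ₊₁⌋:
  k=1: m=35, d=35, a=2
  k=2: m=35, d=1, a=70
d=1 and a=2a₀=70 at k=2, so the next step gives (m, d) = (35, 35) again — its k=1 value — and the period has length 2.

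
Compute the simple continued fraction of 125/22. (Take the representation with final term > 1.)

[5; 1, 2, 7]

125 = 5·22 + 15
22 = 1·15 + 7
15 = 2·7 + 1
7 = 7·1 + 0  (stop)
So 125/22 = [5; 1, 2, 7].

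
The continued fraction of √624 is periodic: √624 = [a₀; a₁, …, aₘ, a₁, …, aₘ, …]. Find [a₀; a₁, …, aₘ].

a₀ = ⌊√624⌋ = 24.
With m₀=0, d₀=1 and mₖ₊₁ = dₖaₖ − mₖ, dₖ₊₁ = (n − mₖ₊₁²)/dₖ, aₖ₊₁ = ⌊(a₀+mₖ₊₁)/dₖ₊₁⌋:
  k=1: m=24, d=48, a=1
  k=2: m=24, d=1, a=48
d=1 and a=2a₀=48 at k=2, so the next step gives (m, d) = (24, 48) again — its k=1 value — and the period has length 2.

[24; 1, 48]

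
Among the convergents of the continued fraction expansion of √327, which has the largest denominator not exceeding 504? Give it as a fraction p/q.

7830/433

√327 = [18; 12, 36, …] (period length 2).
Convergents:
  p_0/q_0 = 18/1
  p_1/q_1 = 217/12
  p_2/q_2 = 7830/433
  p_3/q_3 = 94177/5208
q_2 = 433 ≤ 504 < 5208 = q_3, so the answer is 7830/433.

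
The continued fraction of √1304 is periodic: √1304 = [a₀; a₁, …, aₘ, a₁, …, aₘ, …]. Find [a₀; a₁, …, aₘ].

a₀ = ⌊√1304⌋ = 36.
With m₀=0, d₀=1 and mₖ₊₁ = dₖaₖ − mₖ, dₖ₊₁ = (n − mₖ₊₁²)/dₖ, aₖ₊₁ = ⌊(a₀+mₖ₊₁)/dₖ₊₁⌋:
  k=1: m=36, d=8, a=9
  k=2: m=36, d=1, a=72
d=1 and a=2a₀=72 at k=2, so the next step gives (m, d) = (36, 8) again — its k=1 value — and the period has length 2.

[36; 9, 72]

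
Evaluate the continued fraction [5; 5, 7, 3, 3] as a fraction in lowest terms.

1948/375

Using pₖ = aₖpₖ₋₁ + pₖ₋₂ and qₖ = aₖqₖ₋₁ + qₖ₋₂:
  k=0: a=5, p=5, q=1
  k=1: a=5, p=26, q=5
  k=2: a=7, p=187, q=36
  k=3: a=3, p=587, q=113
  k=4: a=3, p=1948, q=375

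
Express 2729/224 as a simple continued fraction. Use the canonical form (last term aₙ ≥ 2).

2729 = 12×224 + 41
224 = 5×41 + 19
41 = 2×19 + 3
19 = 6×3 + 1
3 = 3×1 + 0  (stop)
So 2729/224 = [12; 5, 2, 6, 3].

[12; 5, 2, 6, 3]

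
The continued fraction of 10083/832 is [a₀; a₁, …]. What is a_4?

9

10083 = 12·832 + 99   →  a_0 = 12
832 = 8·99 + 40   →  a_1 = 8
99 = 2·40 + 19   →  a_2 = 2
40 = 2·19 + 2   →  a_3 = 2
19 = 9·2 + 1   →  a_4 = 9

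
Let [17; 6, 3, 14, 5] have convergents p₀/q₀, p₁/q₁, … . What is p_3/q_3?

4667/272

Using pₖ = aₖpₖ₋₁ + pₖ₋₂, qₖ = aₖqₖ₋₁ + qₖ₋₂ (with p₋₁=1, p₋₂=0, q₋₁=0, q₋₂=1):
  k=0: a=17, p=17, q=1
  k=1: a=6, p=103, q=6
  k=2: a=3, p=326, q=19
  k=3: a=14, p=4667, q=272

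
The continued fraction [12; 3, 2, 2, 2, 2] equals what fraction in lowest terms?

Fold from the inside: start with 2/1.
  2 + 1/2 = 5/2
  2 + 2/5 = 12/5
  2 + 5/12 = 29/12
  3 + 12/29 = 99/29
  12 + 29/99 = 1217/99

1217/99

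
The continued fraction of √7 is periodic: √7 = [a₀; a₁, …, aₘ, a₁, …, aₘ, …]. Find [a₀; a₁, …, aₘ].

[2; 1, 1, 1, 4]

a₀ = ⌊√7⌋ = 2.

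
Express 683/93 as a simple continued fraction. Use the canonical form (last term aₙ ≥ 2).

[7; 2, 1, 9, 1, 2]

683 = 7×93 + 32
93 = 2×32 + 29
32 = 1×29 + 3
29 = 9×3 + 2
3 = 1×2 + 1
2 = 2×1 + 0  (stop)
So 683/93 = [7; 2, 1, 9, 1, 2].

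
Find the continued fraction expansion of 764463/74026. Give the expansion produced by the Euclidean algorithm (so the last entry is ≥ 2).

764463 = 10×74026 + 24203
74026 = 3×24203 + 1417
24203 = 17×1417 + 114
1417 = 12×114 + 49
114 = 2×49 + 16
49 = 3×16 + 1
16 = 16×1 + 0  (stop)
So 764463/74026 = [10; 3, 17, 12, 2, 3, 16].

[10; 3, 17, 12, 2, 3, 16]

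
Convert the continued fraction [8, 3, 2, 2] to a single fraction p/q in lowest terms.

141/17

Fold from the inside: start with 2/1.
  2 + 1/2 = 5/2
  3 + 2/5 = 17/5
  8 + 5/17 = 141/17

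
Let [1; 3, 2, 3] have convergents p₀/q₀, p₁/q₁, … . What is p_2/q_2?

9/7

Using pₖ = aₖpₖ₋₁ + pₖ₋₂, qₖ = aₖqₖ₋₁ + qₖ₋₂ (with p₋₁=1, p₋₂=0, q₋₁=0, q₋₂=1):
  k=0: a=1, p=1, q=1
  k=1: a=3, p=4, q=3
  k=2: a=2, p=9, q=7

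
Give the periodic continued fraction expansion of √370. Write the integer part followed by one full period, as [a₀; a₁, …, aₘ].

[19; 4, 4, 38]

a₀ = ⌊√370⌋ = 19.
With m₀=0, d₀=1 and mₖ₊₁ = dₖaₖ − mₖ, dₖ₊₁ = (n − mₖ₊₁²)/dₖ, aₖ₊₁ = ⌊(a₀+mₖ₊₁)/dₖ₊₁⌋:
  k=1: m=19, d=9, a=4
  k=2: m=17, d=9, a=4
  k=3: m=19, d=1, a=38
d=1 and a=2a₀=38 at k=3, so the next step gives (m, d) = (19, 9) again — its k=1 value — and the period has length 3.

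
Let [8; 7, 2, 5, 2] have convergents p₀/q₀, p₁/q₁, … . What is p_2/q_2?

Using pₖ = aₖpₖ₋₁ + pₖ₋₂, qₖ = aₖqₖ₋₁ + qₖ₋₂ (with p₋₁=1, p₋₂=0, q₋₁=0, q₋₂=1):
  k=0: a=8, p=8, q=1
  k=1: a=7, p=57, q=7
  k=2: a=2, p=122, q=15

122/15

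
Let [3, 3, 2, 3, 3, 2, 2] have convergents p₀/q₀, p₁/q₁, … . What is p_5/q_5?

599/182

Using pₖ = aₖpₖ₋₁ + pₖ₋₂, qₖ = aₖqₖ₋₁ + qₖ₋₂ (with p₋₁=1, p₋₂=0, q₋₁=0, q₋₂=1):
  k=0: a=3, p=3, q=1
  k=1: a=3, p=10, q=3
  k=2: a=2, p=23, q=7
  k=3: a=3, p=79, q=24
  k=4: a=3, p=260, q=79
  k=5: a=2, p=599, q=182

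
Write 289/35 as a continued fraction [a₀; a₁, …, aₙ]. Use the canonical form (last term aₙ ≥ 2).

[8; 3, 1, 8]

289 = 8×35 + 9
35 = 3×9 + 8
9 = 1×8 + 1
8 = 8×1 + 0  (stop)
So 289/35 = [8; 3, 1, 8].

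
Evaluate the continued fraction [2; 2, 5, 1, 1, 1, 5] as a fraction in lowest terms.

514/209

Fold from the inside: start with 5/1.
  1 + 1/5 = 6/5
  1 + 5/6 = 11/6
  1 + 6/11 = 17/11
  5 + 11/17 = 96/17
  2 + 17/96 = 209/96
  2 + 96/209 = 514/209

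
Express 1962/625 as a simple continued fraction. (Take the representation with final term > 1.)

1962 = 3*625 + 87
625 = 7*87 + 16
87 = 5*16 + 7
16 = 2*7 + 2
7 = 3*2 + 1
2 = 2*1 + 0  (stop)
So 1962/625 = [3; 7, 5, 2, 3, 2].

[3; 7, 5, 2, 3, 2]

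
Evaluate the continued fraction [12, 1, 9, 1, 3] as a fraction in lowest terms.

Using pₖ = aₖpₖ₋₁ + pₖ₋₂ and qₖ = aₖqₖ₋₁ + qₖ₋₂:
  k=0: a=12, p=12, q=1
  k=1: a=1, p=13, q=1
  k=2: a=9, p=129, q=10
  k=3: a=1, p=142, q=11
  k=4: a=3, p=555, q=43

555/43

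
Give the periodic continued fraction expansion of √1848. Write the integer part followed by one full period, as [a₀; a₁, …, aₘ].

a₀ = ⌊√1848⌋ = 42.
With m₀=0, d₀=1 and mₖ₊₁ = dₖaₖ − mₖ, dₖ₊₁ = (n − mₖ₊₁²)/dₖ, aₖ₊₁ = ⌊(a₀+mₖ₊₁)/dₖ₊₁⌋:
  k=1: m=42, d=84, a=1
  k=2: m=42, d=1, a=84
d=1 and a=2a₀=84 at k=2, so the next step gives (m, d) = (42, 84) again — its k=1 value — and the period has length 2.

[42; 1, 84]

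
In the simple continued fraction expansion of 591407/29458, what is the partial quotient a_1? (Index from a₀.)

591407 = 20·29458 + 2247   →  a_0 = 20
29458 = 13·2247 + 247   →  a_1 = 13

13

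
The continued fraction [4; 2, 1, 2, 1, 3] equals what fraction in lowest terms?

Using pₖ = aₖpₖ₋₁ + pₖ₋₂ and qₖ = aₖqₖ₋₁ + qₖ₋₂:
  k=0: a=4, p=4, q=1
  k=1: a=2, p=9, q=2
  k=2: a=1, p=13, q=3
  k=3: a=2, p=35, q=8
  k=4: a=1, p=48, q=11
  k=5: a=3, p=179, q=41

179/41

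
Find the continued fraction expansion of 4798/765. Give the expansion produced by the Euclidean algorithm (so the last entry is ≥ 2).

[6; 3, 1, 2, 9, 1, 1, 3]

4798 = 6×765 + 208
765 = 3×208 + 141
208 = 1×141 + 67
141 = 2×67 + 7
67 = 9×7 + 4
7 = 1×4 + 3
4 = 1×3 + 1
3 = 3×1 + 0  (stop)
So 4798/765 = [6; 3, 1, 2, 9, 1, 1, 3].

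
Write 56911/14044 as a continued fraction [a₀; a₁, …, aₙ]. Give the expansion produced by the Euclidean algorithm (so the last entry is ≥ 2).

[4; 19, 9, 3, 3, 2, 3]

56911 = 4×14044 + 735
14044 = 19×735 + 79
735 = 9×79 + 24
79 = 3×24 + 7
24 = 3×7 + 3
7 = 2×3 + 1
3 = 3×1 + 0  (stop)
So 56911/14044 = [4; 19, 9, 3, 3, 2, 3].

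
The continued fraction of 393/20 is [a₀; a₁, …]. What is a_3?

1

393 = 19·20 + 13   →  a_0 = 19
20 = 1·13 + 7   →  a_1 = 1
13 = 1·7 + 6   →  a_2 = 1
7 = 1·6 + 1   →  a_3 = 1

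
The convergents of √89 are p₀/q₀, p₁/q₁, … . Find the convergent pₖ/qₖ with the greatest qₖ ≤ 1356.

√89 = [9; 2, 3, 3, 2, 18, …] (period length 5).
Convergents:
  p_0/q_0 = 9/1
  p_1/q_1 = 19/2
  p_2/q_2 = 66/7
  p_3/q_3 = 217/23
  p_4/q_4 = 500/53
  p_5/q_5 = 9217/977
  p_6/q_6 = 18934/2007
q_5 = 977 ≤ 1356 < 2007 = q_6, so the answer is 9217/977.

9217/977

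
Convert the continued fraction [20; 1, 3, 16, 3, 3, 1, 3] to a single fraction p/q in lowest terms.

67346/3245

Using pₖ = aₖpₖ₋₁ + pₖ₋₂ and qₖ = aₖqₖ₋₁ + qₖ₋₂:
  k=0: a=20, p=20, q=1
  k=1: a=1, p=21, q=1
  k=2: a=3, p=83, q=4
  k=3: a=16, p=1349, q=65
  k=4: a=3, p=4130, q=199
  k=5: a=3, p=13739, q=662
  k=6: a=1, p=17869, q=861
  k=7: a=3, p=67346, q=3245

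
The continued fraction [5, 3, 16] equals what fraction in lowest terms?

Using pₖ = aₖpₖ₋₁ + pₖ₋₂ and qₖ = aₖqₖ₋₁ + qₖ₋₂:
  k=0: a=5, p=5, q=1
  k=1: a=3, p=16, q=3
  k=2: a=16, p=261, q=49

261/49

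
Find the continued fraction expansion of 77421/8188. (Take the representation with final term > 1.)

77421 = 9×8188 + 3729
8188 = 2×3729 + 730
3729 = 5×730 + 79
730 = 9×79 + 19
79 = 4×19 + 3
19 = 6×3 + 1
3 = 3×1 + 0  (stop)
So 77421/8188 = [9; 2, 5, 9, 4, 6, 3].

[9; 2, 5, 9, 4, 6, 3]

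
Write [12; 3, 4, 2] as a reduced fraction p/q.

357/29

Fold from the inside: start with 2/1.
  4 + 1/2 = 9/2
  3 + 2/9 = 29/9
  12 + 9/29 = 357/29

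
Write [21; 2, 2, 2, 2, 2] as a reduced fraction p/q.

Fold from the inside: start with 2/1.
  2 + 1/2 = 5/2
  2 + 2/5 = 12/5
  2 + 5/12 = 29/12
  2 + 12/29 = 70/29
  21 + 29/70 = 1499/70

1499/70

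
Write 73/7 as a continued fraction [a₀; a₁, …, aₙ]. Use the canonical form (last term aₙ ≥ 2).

73 = 10×7 + 3
7 = 2×3 + 1
3 = 3×1 + 0  (stop)
So 73/7 = [10; 2, 3].

[10; 2, 3]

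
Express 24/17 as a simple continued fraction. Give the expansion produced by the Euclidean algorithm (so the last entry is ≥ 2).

[1; 2, 2, 3]

24 = 1×17 + 7
17 = 2×7 + 3
7 = 2×3 + 1
3 = 3×1 + 0  (stop)
So 24/17 = [1; 2, 2, 3].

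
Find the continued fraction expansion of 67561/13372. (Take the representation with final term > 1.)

67561 = 5*13372 + 701
13372 = 19*701 + 53
701 = 13*53 + 12
53 = 4*12 + 5
12 = 2*5 + 2
5 = 2*2 + 1
2 = 2*1 + 0  (stop)
So 67561/13372 = [5; 19, 13, 4, 2, 2, 2].

[5; 19, 13, 4, 2, 2, 2]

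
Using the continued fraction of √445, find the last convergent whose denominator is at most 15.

√445 = [21; 10, 1, 1, 10, 42, …] (period length 5).
Convergents:
  p_0/q_0 = 21/1
  p_1/q_1 = 211/10
  p_2/q_2 = 232/11
  p_3/q_3 = 443/21
q_2 = 11 ≤ 15 < 21 = q_3, so the answer is 232/11.

232/11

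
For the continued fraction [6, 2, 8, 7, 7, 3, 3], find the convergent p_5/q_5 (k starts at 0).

Using pₖ = aₖpₖ₋₁ + pₖ₋₂, qₖ = aₖqₖ₋₁ + qₖ₋₂ (with p₋₁=1, p₋₂=0, q₋₁=0, q₋₂=1):
  k=0: a=6, p=6, q=1
  k=1: a=2, p=13, q=2
  k=2: a=8, p=110, q=17
  k=3: a=7, p=783, q=121
  k=4: a=7, p=5591, q=864
  k=5: a=3, p=17556, q=2713

17556/2713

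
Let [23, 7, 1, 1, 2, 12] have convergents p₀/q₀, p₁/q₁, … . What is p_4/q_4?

Using pₖ = aₖpₖ₋₁ + pₖ₋₂, qₖ = aₖqₖ₋₁ + qₖ₋₂ (with p₋₁=1, p₋₂=0, q₋₁=0, q₋₂=1):
  k=0: a=23, p=23, q=1
  k=1: a=7, p=162, q=7
  k=2: a=1, p=185, q=8
  k=3: a=1, p=347, q=15
  k=4: a=2, p=879, q=38

879/38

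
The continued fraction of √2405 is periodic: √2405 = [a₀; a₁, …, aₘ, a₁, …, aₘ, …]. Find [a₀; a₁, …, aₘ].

a₀ = ⌊√2405⌋ = 49.
With m₀=0, d₀=1 and mₖ₊₁ = dₖaₖ − mₖ, dₖ₊₁ = (n − mₖ₊₁²)/dₖ, aₖ₊₁ = ⌊(a₀+mₖ₊₁)/dₖ₊₁⌋:
  k=1: m=49, d=4, a=24
  k=2: m=47, d=49, a=1
  k=3: m=2, d=49, a=1
  k=4: m=47, d=4, a=24
  k=5: m=49, d=1, a=98
d=1 and a=2a₀=98 at k=5, so the next step gives (m, d) = (49, 4) again — its k=1 value — and the period has length 5.

[49; 24, 1, 1, 24, 98]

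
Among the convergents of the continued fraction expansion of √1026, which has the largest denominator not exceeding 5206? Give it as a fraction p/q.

√1026 = [32; 32, 64, …] (period length 2).
Convergents:
  p_0/q_0 = 32/1
  p_1/q_1 = 1025/32
  p_2/q_2 = 65632/2049
  p_3/q_3 = 2101249/65600
q_2 = 2049 ≤ 5206 < 65600 = q_3, so the answer is 65632/2049.

65632/2049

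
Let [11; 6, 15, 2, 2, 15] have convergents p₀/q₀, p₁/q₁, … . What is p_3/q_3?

Using pₖ = aₖpₖ₋₁ + pₖ₋₂, qₖ = aₖqₖ₋₁ + qₖ₋₂ (with p₋₁=1, p₋₂=0, q₋₁=0, q₋₂=1):
  k=0: a=11, p=11, q=1
  k=1: a=6, p=67, q=6
  k=2: a=15, p=1016, q=91
  k=3: a=2, p=2099, q=188

2099/188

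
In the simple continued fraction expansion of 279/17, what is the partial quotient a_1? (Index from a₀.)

279 = 16·17 + 7   →  a_0 = 16
17 = 2·7 + 3   →  a_1 = 2

2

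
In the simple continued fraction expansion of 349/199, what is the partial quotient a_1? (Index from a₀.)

1

349 = 1·199 + 150   →  a_0 = 1
199 = 1·150 + 49   →  a_1 = 1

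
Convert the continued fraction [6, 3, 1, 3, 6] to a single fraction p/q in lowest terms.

Using pₖ = aₖpₖ₋₁ + pₖ₋₂ and qₖ = aₖqₖ₋₁ + qₖ₋₂:
  k=0: a=6, p=6, q=1
  k=1: a=3, p=19, q=3
  k=2: a=1, p=25, q=4
  k=3: a=3, p=94, q=15
  k=4: a=6, p=589, q=94

589/94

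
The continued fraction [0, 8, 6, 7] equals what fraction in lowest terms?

Using pₖ = aₖpₖ₋₁ + pₖ₋₂ and qₖ = aₖqₖ₋₁ + qₖ₋₂:
  k=0: a=0, p=0, q=1
  k=1: a=8, p=1, q=8
  k=2: a=6, p=6, q=49
  k=3: a=7, p=43, q=351

43/351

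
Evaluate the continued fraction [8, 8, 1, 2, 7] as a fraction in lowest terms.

1550/191

Fold from the inside: start with 7/1.
  2 + 1/7 = 15/7
  1 + 7/15 = 22/15
  8 + 15/22 = 191/22
  8 + 22/191 = 1550/191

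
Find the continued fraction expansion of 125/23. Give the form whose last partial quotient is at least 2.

[5; 2, 3, 3]

125 = 5·23 + 10
23 = 2·10 + 3
10 = 3·3 + 1
3 = 3·1 + 0  (stop)
So 125/23 = [5; 2, 3, 3].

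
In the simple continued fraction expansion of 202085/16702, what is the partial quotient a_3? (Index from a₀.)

18

202085 = 12·16702 + 1661   →  a_0 = 12
16702 = 10·1661 + 92   →  a_1 = 10
1661 = 18·92 + 5   →  a_2 = 18
92 = 18·5 + 2   →  a_3 = 18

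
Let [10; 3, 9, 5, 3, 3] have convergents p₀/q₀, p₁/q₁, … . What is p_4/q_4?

Using pₖ = aₖpₖ₋₁ + pₖ₋₂, qₖ = aₖqₖ₋₁ + qₖ₋₂ (with p₋₁=1, p₋₂=0, q₋₁=0, q₋₂=1):
  k=0: a=10, p=10, q=1
  k=1: a=3, p=31, q=3
  k=2: a=9, p=289, q=28
  k=3: a=5, p=1476, q=143
  k=4: a=3, p=4717, q=457

4717/457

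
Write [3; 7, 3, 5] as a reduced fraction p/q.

367/117

Fold from the inside: start with 5/1.
  3 + 1/5 = 16/5
  7 + 5/16 = 117/16
  3 + 16/117 = 367/117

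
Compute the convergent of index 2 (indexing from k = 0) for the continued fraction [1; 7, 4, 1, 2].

33/29

Using pₖ = aₖpₖ₋₁ + pₖ₋₂, qₖ = aₖqₖ₋₁ + qₖ₋₂ (with p₋₁=1, p₋₂=0, q₋₁=0, q₋₂=1):
  k=0: a=1, p=1, q=1
  k=1: a=7, p=8, q=7
  k=2: a=4, p=33, q=29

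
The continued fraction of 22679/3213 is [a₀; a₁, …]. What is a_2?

22679 = 7·3213 + 188   →  a_0 = 7
3213 = 17·188 + 17   →  a_1 = 17
188 = 11·17 + 1   →  a_2 = 11

11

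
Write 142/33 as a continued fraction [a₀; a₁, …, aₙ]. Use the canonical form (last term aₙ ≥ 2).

142 = 4×33 + 10
33 = 3×10 + 3
10 = 3×3 + 1
3 = 3×1 + 0  (stop)
So 142/33 = [4; 3, 3, 3].

[4; 3, 3, 3]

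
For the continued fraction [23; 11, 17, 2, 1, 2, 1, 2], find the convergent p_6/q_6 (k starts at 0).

48767/2112

Using pₖ = aₖpₖ₋₁ + pₖ₋₂, qₖ = aₖqₖ₋₁ + qₖ₋₂ (with p₋₁=1, p₋₂=0, q₋₁=0, q₋₂=1):
  k=0: a=23, p=23, q=1
  k=1: a=11, p=254, q=11
  k=2: a=17, p=4341, q=188
  k=3: a=2, p=8936, q=387
  k=4: a=1, p=13277, q=575
  k=5: a=2, p=35490, q=1537
  k=6: a=1, p=48767, q=2112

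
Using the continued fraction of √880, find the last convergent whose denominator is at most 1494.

15841/534

√880 = [29; 1, 1, 1, 58, …] (period length 4).
Convergents:
  p_0/q_0 = 29/1
  p_1/q_1 = 30/1
  p_2/q_2 = 59/2
  p_3/q_3 = 89/3
  p_4/q_4 = 5221/176
  p_5/q_5 = 5310/179
  p_6/q_6 = 10531/355
  p_7/q_7 = 15841/534
  p_8/q_8 = 929309/31327
q_7 = 534 ≤ 1494 < 31327 = q_8, so the answer is 15841/534.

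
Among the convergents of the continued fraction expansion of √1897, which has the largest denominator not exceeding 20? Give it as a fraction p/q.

392/9

√1897 = [43; 1, 1, 4, 12, 4, 1, 1, 86, …] (period length 8).
Convergents:
  p_0/q_0 = 43/1
  p_1/q_1 = 44/1
  p_2/q_2 = 87/2
  p_3/q_3 = 392/9
  p_4/q_4 = 4791/110
q_3 = 9 ≤ 20 < 110 = q_4, so the answer is 392/9.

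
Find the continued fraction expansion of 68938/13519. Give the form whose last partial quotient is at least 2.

[5; 10, 15, 11, 8]

68938 = 5×13519 + 1343
13519 = 10×1343 + 89
1343 = 15×89 + 8
89 = 11×8 + 1
8 = 8×1 + 0  (stop)
So 68938/13519 = [5; 10, 15, 11, 8].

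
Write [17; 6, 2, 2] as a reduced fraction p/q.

549/32

Using pₖ = aₖpₖ₋₁ + pₖ₋₂ and qₖ = aₖqₖ₋₁ + qₖ₋₂:
  k=0: a=17, p=17, q=1
  k=1: a=6, p=103, q=6
  k=2: a=2, p=223, q=13
  k=3: a=2, p=549, q=32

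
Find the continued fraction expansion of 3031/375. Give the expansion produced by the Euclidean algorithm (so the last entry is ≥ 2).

3031 = 8×375 + 31
375 = 12×31 + 3
31 = 10×3 + 1
3 = 3×1 + 0  (stop)
So 3031/375 = [8; 12, 10, 3].

[8; 12, 10, 3]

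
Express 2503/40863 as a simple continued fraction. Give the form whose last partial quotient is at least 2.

2503 = 0·40863 + 2503
40863 = 16·2503 + 815
2503 = 3·815 + 58
815 = 14·58 + 3
58 = 19·3 + 1
3 = 3·1 + 0  (stop)
So 2503/40863 = [0; 16, 3, 14, 19, 3].

[0; 16, 3, 14, 19, 3]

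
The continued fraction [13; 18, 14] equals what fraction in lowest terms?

Fold from the inside: start with 14/1.
  18 + 1/14 = 253/14
  13 + 14/253 = 3303/253

3303/253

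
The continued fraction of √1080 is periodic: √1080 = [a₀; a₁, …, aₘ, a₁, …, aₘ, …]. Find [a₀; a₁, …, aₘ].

a₀ = ⌊√1080⌋ = 32.

[32; 1, 6, 3, 6, 1, 64]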